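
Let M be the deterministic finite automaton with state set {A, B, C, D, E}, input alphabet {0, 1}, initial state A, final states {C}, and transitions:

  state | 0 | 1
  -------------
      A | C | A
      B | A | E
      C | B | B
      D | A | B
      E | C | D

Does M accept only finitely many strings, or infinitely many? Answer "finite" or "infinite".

State A is reachable from the start and can reach an accepting state, and it lies on the cycle A → A.
Traversing that cycle any number of times yields accepted strings of unbounded length, so the language is infinite.

infinite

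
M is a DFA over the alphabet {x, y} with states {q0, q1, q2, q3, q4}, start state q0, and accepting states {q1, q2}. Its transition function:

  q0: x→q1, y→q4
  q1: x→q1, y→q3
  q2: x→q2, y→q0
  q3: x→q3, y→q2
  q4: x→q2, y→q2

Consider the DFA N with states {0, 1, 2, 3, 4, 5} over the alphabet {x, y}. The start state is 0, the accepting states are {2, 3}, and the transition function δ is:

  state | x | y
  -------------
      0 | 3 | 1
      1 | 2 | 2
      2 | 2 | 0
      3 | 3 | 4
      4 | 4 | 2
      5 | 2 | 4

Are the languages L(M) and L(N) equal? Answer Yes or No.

Yes

Exploring the product automaton M × N from the start pair (q0, 0), following both machines on each input symbol, reaches 5 state pairs: (q0, 0), (q1, 3), (q4, 1), (q3, 4), (q2, 2).
M accepts in {q1, q2} and N accepts in {2, 3}. In every reachable pair the two components are either both accepting — (q1, 3), (q2, 2) — or both non-accepting, so no string is accepted by exactly one of the machines: L(M) \ L(N) and L(N) \ L(M) are both empty.
Hence every string is accepted by M iff it is accepted by N, and the two languages coincide.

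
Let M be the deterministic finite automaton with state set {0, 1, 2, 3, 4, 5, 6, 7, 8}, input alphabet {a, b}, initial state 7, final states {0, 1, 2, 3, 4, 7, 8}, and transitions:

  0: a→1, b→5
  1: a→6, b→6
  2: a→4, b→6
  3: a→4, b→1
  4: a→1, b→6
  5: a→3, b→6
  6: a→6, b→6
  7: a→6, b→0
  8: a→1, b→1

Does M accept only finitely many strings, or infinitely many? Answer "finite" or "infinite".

finite

The useful states (reachable from 7 and able to reach an accepting state) are {0, 1, 3, 4, 5, 7}.
Restricted to these states the transition graph has no cycle, so every accepting path has bounded length and L is finite.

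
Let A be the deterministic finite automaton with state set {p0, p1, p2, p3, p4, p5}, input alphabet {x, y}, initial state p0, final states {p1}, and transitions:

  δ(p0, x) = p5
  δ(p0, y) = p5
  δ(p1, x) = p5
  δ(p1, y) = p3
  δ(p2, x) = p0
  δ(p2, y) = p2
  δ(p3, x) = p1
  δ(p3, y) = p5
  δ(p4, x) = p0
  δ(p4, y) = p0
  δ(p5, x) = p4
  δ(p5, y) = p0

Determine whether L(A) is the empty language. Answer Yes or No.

The states reachable from the start state are {p0, p4, p5}.
None of the accepting states {p1} is reachable, so no string is accepted and L(A) = ∅.

Yes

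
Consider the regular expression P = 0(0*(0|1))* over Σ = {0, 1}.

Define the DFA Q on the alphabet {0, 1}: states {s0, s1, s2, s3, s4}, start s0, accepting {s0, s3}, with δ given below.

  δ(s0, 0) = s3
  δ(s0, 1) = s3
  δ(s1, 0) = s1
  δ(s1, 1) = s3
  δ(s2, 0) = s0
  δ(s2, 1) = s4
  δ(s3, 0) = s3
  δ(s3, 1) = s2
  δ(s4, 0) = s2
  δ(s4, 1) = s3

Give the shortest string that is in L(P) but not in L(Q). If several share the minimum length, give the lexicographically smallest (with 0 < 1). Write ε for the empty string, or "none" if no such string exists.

The string 01 is accepted by P but not by Q.
No shorter string lies in the difference, and 01 is the lexicographically first length-2 string in L(P) \ L(Q).

01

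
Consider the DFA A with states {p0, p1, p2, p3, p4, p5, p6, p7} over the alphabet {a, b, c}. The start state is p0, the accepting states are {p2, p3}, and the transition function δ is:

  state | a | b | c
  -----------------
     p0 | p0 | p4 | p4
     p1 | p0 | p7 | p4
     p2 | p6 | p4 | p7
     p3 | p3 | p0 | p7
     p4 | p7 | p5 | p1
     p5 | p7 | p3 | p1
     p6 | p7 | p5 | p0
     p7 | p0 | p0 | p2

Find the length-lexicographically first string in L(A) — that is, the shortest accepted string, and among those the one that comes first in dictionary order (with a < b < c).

A breadth-first search from p0 reaches an accepting state first via the path p0 → p4 → p7 → p2 on input bac.
No string of length < 3 is accepted (BFS exhausts all shorter strings without reaching an accepting state), and bac is the lexicographically least accepting string of length 3.

bac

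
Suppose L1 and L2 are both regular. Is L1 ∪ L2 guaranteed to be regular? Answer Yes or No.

Yes

Given DFAs for L₁ and L₂, run them in parallel: the product automaton on Q₁ × Q₂ that accepts when either component is accepting recognises L₁ ∪ L₂ (equivalently, R₁ | R₂ is a regular expression for it).
So the regular languages are closed under union.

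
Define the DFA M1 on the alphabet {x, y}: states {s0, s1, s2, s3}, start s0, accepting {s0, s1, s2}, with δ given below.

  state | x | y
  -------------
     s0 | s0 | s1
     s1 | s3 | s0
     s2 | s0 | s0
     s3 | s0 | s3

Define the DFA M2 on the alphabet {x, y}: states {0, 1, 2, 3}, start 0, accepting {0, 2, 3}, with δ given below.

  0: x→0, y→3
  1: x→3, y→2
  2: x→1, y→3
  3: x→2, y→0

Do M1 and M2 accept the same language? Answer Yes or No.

The string yxx is accepted by M1 but rejected by M2.
So L(M1) ≠ L(M2).

No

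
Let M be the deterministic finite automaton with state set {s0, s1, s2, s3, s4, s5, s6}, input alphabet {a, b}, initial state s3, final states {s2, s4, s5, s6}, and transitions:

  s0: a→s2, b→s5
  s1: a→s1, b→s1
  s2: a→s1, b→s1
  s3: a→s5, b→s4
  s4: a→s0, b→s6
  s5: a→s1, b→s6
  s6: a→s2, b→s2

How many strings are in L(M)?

The useful subgraph on states {s0, s2, s3, s4, s5, s6} is acyclic, so L(M) is finite; the longest accepting path visits 6 useful states, giving maximum string length 5.
Counting accepting paths from s3 by length: 2 of length 1, 2 of length 2, 6 of length 3, 1 of length 4, 2 of length 5. Total 13.

13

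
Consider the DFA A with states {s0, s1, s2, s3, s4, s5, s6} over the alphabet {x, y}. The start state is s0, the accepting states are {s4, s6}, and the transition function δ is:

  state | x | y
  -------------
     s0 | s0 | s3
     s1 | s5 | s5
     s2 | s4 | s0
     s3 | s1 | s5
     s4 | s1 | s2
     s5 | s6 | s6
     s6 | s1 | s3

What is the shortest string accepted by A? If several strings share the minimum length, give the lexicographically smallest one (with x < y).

A breadth-first search from s0 reaches an accepting state first via the path s0 → s3 → s5 → s6 on input yyx.
No string of length < 3 is accepted (BFS exhausts all shorter strings without reaching an accepting state), and yyx is the lexicographically least accepting string of length 3.

yyx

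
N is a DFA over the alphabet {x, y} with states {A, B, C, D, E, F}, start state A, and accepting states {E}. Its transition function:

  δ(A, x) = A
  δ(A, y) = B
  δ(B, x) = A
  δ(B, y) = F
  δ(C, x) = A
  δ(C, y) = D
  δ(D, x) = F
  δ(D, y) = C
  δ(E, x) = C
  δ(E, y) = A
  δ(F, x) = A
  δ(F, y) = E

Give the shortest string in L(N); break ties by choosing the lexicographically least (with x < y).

A breadth-first search from A reaches an accepting state first via the path A → B → F → E on input yyy.
No string of length < 3 is accepted (BFS exhausts all shorter strings without reaching an accepting state), and yyy is the lexicographically least accepting string of length 3.

yyy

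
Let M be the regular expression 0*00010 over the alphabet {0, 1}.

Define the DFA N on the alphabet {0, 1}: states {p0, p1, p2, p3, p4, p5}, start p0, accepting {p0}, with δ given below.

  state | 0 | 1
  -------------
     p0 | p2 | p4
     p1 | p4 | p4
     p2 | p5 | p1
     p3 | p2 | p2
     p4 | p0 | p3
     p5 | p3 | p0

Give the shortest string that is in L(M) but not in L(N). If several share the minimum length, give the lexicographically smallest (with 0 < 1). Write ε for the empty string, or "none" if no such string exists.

The string 00010 is accepted by M but not by N.
No shorter string lies in the difference, and 00010 is the lexicographically first length-5 string in L(M) \ L(N).

00010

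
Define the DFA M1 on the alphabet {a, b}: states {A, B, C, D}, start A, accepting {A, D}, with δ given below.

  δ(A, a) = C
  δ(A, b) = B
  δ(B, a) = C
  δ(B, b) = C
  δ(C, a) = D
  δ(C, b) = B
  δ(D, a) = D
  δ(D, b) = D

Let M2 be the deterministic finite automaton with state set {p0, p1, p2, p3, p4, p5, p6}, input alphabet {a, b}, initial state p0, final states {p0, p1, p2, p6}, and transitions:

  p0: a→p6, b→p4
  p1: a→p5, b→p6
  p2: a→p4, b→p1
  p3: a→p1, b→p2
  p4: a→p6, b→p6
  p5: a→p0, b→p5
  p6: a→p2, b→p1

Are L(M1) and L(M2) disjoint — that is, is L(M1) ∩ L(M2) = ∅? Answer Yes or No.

The empty string ε is accepted by both M1 and M2.
Hence L(M1) ∩ L(M2) ≠ ∅.

No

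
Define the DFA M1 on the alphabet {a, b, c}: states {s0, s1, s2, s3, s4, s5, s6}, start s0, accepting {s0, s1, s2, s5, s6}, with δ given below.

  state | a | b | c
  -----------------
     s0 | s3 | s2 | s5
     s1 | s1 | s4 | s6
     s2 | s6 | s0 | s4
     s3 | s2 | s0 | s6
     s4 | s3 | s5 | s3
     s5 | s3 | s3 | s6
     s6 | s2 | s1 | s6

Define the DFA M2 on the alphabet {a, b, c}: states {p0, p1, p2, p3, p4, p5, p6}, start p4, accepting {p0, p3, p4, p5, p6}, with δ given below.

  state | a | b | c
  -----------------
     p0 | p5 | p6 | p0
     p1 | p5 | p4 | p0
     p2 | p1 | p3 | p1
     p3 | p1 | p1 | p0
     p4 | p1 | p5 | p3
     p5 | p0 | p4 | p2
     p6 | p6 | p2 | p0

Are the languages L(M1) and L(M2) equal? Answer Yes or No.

Yes

Exploring the product automaton M1 × M2 from the start pair (s0, p4), following both machines on each input symbol, reaches 7 state pairs: (s0, p4), (s3, p1), (s2, p5), (s5, p3), (s6, p0), (s4, p2), (s1, p6).
M1 accepts in {s0, s1, s2, s5, s6} and M2 accepts in {p0, p3, p4, p5, p6}. In every reachable pair the two components are either both accepting — (s0, p4), (s2, p5), (s5, p3), (s6, p0), (s1, p6) — or both non-accepting, so no string is accepted by exactly one of the machines: L(M1) \ L(M2) and L(M2) \ L(M1) are both empty.
Hence every string is accepted by M1 iff it is accepted by M2, and the two languages coincide.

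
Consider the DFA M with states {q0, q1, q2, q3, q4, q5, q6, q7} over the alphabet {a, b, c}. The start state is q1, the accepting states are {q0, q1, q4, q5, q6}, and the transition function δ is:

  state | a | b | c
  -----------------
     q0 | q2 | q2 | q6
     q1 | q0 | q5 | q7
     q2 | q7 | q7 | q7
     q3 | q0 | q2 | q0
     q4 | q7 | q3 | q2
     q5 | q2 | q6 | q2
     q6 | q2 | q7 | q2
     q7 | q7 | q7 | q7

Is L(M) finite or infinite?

finite

The useful states (reachable from q1 and able to reach an accepting state) are {q0, q1, q5, q6}.
Restricted to these states the transition graph has no cycle, so every accepting path has bounded length and L is finite.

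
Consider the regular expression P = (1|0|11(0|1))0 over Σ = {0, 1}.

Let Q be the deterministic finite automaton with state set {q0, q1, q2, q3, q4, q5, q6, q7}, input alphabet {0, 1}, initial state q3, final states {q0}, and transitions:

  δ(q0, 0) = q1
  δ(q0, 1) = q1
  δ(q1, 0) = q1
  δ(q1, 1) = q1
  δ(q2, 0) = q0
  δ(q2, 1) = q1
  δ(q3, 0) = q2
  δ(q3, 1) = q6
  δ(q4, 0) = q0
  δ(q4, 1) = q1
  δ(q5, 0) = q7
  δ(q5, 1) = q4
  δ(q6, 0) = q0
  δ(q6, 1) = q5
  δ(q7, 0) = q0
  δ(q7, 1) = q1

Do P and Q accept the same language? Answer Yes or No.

Yes

Converting the expression P to a DFA (subset construction, then merging equivalent states) gives the minimal DFA with states {p0, p1, p2, p3, p4, p5}, start state p0, accepting states {p3} and transitions p0: 0→p1, 1→p2; p1: 0→p3, 1→p4; p2: 0→p3, 1→p5; p3: 0→p4, 1→p4; p4: 0→p4, 1→p4; p5: 0→p1, 1→p1.
Exploring the product automaton P × Q from the start pair (p0, q3), following both machines on each input symbol, reaches 8 state pairs: (p0, q3), (p1, q2), (p2, q6), (p3, q0), (p4, q1), (p5, q5), (p1, q7), (p1, q4).
P accepts in {p3} and Q accepts in {q0}. In every reachable pair the two components are either both accepting — (p3, q0) — or both non-accepting, so no string is accepted by exactly one of the machines: L(P) \ L(Q) and L(Q) \ L(P) are both empty.
Hence every string is accepted by P iff it is accepted by Q, and the two languages coincide.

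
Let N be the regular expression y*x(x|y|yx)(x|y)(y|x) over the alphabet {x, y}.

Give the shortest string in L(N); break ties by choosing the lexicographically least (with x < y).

By inspection of the expression, no string of length less than 4 matches, and xxxx is the lexicographically first match of length 4.

xxxx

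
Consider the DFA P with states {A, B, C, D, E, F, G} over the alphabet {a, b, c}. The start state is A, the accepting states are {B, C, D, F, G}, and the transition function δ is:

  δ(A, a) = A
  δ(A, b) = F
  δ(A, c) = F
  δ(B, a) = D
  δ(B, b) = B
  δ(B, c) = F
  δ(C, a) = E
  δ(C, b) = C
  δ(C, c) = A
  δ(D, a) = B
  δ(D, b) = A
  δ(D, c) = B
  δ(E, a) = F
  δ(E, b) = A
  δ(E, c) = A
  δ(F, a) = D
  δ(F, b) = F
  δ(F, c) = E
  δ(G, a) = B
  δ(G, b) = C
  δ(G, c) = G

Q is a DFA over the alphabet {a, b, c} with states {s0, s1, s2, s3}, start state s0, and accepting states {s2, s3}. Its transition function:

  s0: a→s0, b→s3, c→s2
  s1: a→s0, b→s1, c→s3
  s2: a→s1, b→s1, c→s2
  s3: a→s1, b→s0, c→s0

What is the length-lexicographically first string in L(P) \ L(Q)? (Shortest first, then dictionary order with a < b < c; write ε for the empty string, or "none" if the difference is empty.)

ba

The string ba is accepted by P but not by Q.
No shorter string lies in the difference, and ba is the lexicographically first length-2 string in L(P) \ L(Q).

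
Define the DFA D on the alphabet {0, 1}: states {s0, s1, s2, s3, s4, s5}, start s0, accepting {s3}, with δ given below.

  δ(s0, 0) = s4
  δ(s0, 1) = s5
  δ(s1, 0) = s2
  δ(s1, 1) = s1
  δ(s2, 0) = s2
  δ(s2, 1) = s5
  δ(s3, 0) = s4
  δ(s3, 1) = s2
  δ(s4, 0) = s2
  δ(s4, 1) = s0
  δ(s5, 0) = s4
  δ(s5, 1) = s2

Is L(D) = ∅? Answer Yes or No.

Yes

The states reachable from the start state are {s0, s2, s4, s5}.
None of the accepting states {s3} is reachable, so no string is accepted and L(D) = ∅.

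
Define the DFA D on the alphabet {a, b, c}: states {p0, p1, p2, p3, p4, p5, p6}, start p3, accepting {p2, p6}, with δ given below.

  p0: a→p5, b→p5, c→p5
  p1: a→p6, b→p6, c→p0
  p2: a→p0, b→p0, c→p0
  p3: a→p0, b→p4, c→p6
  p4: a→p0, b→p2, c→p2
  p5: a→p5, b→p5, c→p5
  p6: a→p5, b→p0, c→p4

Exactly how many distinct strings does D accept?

5

The useful subgraph on states {p2, p3, p4, p6} is acyclic, so L(D) is finite; the longest accepting path visits 4 useful states, giving maximum string length 3.
Counting accepting paths from p3 by length: 1 of length 1, 2 of length 2, 2 of length 3. Total 5.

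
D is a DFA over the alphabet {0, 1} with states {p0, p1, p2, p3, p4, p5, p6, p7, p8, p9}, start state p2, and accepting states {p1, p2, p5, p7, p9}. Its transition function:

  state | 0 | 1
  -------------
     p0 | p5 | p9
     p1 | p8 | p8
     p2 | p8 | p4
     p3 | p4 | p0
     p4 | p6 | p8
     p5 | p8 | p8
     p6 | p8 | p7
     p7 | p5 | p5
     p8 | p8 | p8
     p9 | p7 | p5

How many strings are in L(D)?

The useful subgraph on states {p2, p4, p5, p6, p7} is acyclic, so L(D) is finite; the longest accepting path visits 5 useful states, giving maximum string length 4.
Counting accepting paths from p2 by length: 1 of length 0, 1 of length 3, 2 of length 4. Total 4.

4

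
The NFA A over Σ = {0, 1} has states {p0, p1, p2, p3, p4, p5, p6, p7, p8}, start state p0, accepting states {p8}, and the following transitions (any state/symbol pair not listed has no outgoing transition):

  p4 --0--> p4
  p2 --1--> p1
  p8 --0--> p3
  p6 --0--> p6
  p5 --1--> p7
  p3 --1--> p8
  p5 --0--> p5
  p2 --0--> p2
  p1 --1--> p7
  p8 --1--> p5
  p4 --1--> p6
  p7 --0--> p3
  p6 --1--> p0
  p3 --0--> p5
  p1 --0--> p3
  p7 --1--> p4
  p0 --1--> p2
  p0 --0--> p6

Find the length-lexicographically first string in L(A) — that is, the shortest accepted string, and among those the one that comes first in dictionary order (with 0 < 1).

1101

A breadth-first search from p0 reaches an accepting state first via the path p0 → p2 → p1 → p3 → p8 on input 1101.
No string of length < 4 is accepted (BFS exhausts all shorter strings without reaching an accepting state), and 1101 is the lexicographically least accepting string of length 4.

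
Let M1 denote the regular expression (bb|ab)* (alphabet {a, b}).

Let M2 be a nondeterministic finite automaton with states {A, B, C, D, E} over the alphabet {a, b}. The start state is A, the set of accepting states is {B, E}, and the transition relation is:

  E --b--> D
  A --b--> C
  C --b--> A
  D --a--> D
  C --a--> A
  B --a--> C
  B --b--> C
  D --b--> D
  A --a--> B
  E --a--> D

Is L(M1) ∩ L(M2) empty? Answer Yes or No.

Yes

Converting the expression M1 to a DFA (subset construction, then merging equivalent states) gives the minimal DFA with states {r0, r1, r2}, start state r0, accepting states {r0} and transitions r0: a→r1, b→r1; r1: a→r2, b→r0; r2: a→r2, b→r2.
Exploring the product automaton M1 × M2 from the start pair (r0, A), following both machines on each input symbol, reaches 8 state pairs: (r0, A), (r1, B), (r1, C), (r2, C), (r0, C), (r2, A), (r1, A), (r2, B).
M1 accepts in {r0} and M2 accepts in {B, E}; no reachable pair has both components accepting, so no string drives both machines to acceptance simultaneously and L(M1) ∩ L(M2) = ∅.
So no string is accepted by both, and the intersection is empty.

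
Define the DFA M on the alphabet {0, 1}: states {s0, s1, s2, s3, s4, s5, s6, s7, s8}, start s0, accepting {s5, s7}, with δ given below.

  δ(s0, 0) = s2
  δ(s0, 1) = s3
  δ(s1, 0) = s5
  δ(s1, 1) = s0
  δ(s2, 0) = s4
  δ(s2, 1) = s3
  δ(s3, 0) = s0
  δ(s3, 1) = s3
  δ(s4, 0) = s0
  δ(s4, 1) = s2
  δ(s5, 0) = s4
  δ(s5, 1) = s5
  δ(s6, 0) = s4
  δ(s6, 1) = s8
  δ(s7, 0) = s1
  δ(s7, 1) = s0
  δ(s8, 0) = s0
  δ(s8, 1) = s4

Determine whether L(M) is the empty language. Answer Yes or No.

The states reachable from the start state are {s0, s2, s3, s4}.
None of the accepting states {s5, s7} is reachable, so no string is accepted and L(M) = ∅.

Yes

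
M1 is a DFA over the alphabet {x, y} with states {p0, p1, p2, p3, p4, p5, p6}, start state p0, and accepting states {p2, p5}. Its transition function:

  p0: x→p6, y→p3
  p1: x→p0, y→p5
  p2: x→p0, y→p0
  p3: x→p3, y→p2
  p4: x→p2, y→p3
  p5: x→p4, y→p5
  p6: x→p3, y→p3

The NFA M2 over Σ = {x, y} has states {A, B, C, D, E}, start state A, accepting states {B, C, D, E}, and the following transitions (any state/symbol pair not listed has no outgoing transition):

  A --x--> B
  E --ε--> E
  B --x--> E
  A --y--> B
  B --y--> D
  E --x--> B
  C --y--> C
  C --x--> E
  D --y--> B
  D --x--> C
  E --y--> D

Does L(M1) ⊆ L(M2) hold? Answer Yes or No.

Yes

Exploring the product automaton M1 × M2 from the start pair (p0, A), following both machines on each input symbol, reaches 15 state pairs: (p0, A), (p6, B), (p3, B), (p3, E), (p3, D), (p2, D), (p3, C), (p2, B), (p0, C), (p0, B), (p2, C), (p0, E), (p0, D), (p6, E), (p6, C).
M1 accepts in {p2, p5} and M2 accepts in {B, C, D, E}. The reachable pairs whose M1-component is accepting are (p2, D), (p2, B), (p2, C); in each of them the M2-component is accepting too, so the product for L(M1) \ L(M2) (M1-component accepting, M2-component rejecting) has no reachable accepting pair and the difference is empty.
Hence every string in L(M1) is also in L(M2).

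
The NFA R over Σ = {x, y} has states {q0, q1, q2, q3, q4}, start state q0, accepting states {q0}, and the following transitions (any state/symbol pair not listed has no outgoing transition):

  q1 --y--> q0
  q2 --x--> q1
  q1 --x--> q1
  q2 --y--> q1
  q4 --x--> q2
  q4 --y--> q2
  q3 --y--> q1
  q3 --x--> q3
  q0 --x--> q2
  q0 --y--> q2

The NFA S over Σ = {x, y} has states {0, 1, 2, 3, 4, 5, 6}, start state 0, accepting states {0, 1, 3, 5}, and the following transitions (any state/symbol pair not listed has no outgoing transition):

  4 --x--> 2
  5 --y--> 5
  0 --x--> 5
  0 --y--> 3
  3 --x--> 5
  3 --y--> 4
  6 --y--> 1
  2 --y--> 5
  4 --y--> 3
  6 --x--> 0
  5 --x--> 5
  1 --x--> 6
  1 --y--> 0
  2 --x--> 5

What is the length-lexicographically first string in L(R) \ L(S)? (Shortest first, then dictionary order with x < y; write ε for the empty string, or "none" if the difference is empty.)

yyyyyy

The string yyyyyy is accepted by R but not by S.
No shorter string lies in the difference, and yyyyyy is the lexicographically first length-6 string in L(R) \ L(S).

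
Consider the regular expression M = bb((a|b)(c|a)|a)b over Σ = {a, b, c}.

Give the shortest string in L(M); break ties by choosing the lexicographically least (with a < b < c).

By inspection of the expression, no string of length less than 4 matches, and bbab is the lexicographically first match of length 4.

bbab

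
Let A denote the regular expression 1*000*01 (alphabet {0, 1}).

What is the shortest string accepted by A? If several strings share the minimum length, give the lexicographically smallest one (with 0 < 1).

By inspection of the expression, no string of length less than 4 matches, and 0001 is the lexicographically first match of length 4.

0001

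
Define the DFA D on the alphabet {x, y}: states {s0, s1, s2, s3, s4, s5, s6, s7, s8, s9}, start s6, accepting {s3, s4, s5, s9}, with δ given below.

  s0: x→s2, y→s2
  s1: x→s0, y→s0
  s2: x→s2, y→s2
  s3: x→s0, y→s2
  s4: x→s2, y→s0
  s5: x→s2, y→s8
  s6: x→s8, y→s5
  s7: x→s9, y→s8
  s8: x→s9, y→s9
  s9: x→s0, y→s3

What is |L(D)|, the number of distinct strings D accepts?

The useful subgraph on states {s3, s5, s6, s8, s9} is acyclic, so L(D) is finite; the longest accepting path visits 5 useful states, giving maximum string length 4.
Counting accepting paths from s6 by length: 1 of length 1, 2 of length 2, 4 of length 3, 2 of length 4. Total 9.

9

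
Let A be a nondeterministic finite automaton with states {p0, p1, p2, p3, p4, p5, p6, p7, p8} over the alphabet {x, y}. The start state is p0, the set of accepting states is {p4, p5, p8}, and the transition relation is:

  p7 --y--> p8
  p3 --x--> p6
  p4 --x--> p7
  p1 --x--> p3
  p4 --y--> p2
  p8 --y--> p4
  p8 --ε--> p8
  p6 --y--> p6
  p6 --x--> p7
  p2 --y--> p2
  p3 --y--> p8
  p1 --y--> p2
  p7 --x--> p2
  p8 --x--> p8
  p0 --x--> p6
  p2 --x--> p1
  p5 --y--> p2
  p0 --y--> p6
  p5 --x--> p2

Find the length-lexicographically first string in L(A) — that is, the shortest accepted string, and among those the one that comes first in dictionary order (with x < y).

A breadth-first search from p0 reaches an accepting state first via the path p0 → p6 → p7 → p8 on input xxy.
No string of length < 3 is accepted (BFS exhausts all shorter strings without reaching an accepting state), and xxy is the lexicographically least accepting string of length 3.

xxy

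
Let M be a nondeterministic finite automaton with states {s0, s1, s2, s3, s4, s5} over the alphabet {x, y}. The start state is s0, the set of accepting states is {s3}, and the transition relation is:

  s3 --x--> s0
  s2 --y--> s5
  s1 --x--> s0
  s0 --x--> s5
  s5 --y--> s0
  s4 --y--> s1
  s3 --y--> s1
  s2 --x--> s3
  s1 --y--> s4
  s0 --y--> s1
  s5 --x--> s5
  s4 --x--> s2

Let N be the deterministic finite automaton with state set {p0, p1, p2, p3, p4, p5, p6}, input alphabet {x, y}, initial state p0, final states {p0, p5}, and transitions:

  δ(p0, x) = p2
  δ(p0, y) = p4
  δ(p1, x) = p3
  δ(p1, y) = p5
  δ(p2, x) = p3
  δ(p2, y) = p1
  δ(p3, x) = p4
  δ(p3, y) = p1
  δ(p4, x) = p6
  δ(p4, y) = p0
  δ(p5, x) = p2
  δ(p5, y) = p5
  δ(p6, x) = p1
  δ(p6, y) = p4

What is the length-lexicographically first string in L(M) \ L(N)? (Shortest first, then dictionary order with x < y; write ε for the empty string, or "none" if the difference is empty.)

The string yyxx is accepted by M but not by N.
No shorter string lies in the difference, and yyxx is the lexicographically first length-4 string in L(M) \ L(N).

yyxx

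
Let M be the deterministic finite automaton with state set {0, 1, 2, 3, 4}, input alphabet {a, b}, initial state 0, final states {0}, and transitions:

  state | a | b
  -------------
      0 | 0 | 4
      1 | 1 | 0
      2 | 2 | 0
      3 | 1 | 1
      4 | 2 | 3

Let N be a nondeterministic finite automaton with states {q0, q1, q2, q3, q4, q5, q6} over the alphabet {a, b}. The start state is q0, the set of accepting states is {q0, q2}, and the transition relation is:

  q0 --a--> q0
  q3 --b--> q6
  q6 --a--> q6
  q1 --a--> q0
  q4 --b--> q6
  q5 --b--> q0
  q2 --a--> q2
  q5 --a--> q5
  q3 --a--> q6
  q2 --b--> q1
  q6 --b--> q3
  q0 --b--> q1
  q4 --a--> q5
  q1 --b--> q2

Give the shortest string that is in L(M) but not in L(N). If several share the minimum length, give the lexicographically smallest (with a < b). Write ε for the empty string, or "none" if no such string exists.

The string bab is accepted by M but not by N.
No shorter string lies in the difference, and bab is the lexicographically first length-3 string in L(M) \ L(N).

bab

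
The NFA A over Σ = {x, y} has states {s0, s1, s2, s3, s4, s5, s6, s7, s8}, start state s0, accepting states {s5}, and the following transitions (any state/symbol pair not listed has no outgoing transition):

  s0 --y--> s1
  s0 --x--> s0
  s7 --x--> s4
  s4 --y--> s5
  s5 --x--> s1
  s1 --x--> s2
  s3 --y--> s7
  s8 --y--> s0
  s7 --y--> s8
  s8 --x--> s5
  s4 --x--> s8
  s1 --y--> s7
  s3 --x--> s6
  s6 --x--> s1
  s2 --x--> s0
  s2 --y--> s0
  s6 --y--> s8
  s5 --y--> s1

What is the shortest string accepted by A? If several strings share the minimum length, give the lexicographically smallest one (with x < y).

A breadth-first search from s0 reaches an accepting state first via the path s0 → s1 → s7 → s4 → s5 on input yyxy.
No string of length < 4 is accepted (BFS exhausts all shorter strings without reaching an accepting state), and yyxy is the lexicographically least accepting string of length 4.

yyxy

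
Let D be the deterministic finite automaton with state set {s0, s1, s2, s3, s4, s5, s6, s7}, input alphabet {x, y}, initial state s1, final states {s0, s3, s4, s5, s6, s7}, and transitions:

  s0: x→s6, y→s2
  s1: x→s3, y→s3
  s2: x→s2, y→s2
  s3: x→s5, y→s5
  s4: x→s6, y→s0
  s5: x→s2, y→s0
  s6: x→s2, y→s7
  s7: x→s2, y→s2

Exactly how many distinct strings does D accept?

The useful subgraph on states {s0, s1, s3, s5, s6, s7} is acyclic, so L(D) is finite; the longest accepting path visits 6 useful states, giving maximum string length 5.
Counting accepting paths from s1 by length: 2 of length 1, 4 of length 2, 4 of length 3, 4 of length 4, 4 of length 5. Total 18.

18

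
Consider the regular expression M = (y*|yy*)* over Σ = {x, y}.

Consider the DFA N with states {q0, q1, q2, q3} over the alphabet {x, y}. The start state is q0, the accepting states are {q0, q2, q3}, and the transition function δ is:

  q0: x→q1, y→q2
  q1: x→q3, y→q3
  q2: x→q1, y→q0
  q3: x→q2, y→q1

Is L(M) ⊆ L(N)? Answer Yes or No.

Yes

Converting the expression M to a DFA (subset construction, then merging equivalent states) gives the minimal DFA with states {m0, m1}, start state m0, accepting states {m0} and transitions m0: x→m1, y→m0; m1: x→m1, y→m1.
Exploring the product automaton M × N from the start pair (m0, q0), following both machines on each input symbol, reaches 6 state pairs: (m0, q0), (m1, q1), (m0, q2), (m1, q3), (m1, q2), (m1, q0).
M accepts in {m0} and N accepts in {q0, q2, q3}. The reachable pairs whose M-component is accepting are (m0, q0), (m0, q2); in each of them the N-component is accepting too, so the product for L(M) \ L(N) (M-component accepting, N-component rejecting) has no reachable accepting pair and the difference is empty.
Hence every string in L(M) is also in L(N).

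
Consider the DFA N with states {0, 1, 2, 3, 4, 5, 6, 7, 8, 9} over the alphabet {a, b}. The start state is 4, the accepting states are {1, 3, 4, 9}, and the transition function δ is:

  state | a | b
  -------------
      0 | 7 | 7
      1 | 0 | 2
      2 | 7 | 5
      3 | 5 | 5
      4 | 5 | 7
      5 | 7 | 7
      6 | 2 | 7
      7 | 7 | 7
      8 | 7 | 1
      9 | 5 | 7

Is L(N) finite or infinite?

finite

The useful states (reachable from 4 and able to reach an accepting state) are {4}.
Restricted to these states the transition graph has no cycle, so every accepting path has bounded length and L is finite.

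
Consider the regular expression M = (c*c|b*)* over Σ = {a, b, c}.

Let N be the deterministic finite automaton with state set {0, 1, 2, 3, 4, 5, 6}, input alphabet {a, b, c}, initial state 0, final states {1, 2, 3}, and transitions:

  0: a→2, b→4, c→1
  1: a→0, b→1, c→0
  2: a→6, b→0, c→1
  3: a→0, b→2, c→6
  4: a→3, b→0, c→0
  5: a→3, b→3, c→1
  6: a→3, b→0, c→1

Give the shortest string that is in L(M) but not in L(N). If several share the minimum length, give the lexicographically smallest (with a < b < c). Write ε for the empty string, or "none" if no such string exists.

ε

The empty string ε is accepted by M but not by N.
Since ε is the unique shortest string, it is the required witness.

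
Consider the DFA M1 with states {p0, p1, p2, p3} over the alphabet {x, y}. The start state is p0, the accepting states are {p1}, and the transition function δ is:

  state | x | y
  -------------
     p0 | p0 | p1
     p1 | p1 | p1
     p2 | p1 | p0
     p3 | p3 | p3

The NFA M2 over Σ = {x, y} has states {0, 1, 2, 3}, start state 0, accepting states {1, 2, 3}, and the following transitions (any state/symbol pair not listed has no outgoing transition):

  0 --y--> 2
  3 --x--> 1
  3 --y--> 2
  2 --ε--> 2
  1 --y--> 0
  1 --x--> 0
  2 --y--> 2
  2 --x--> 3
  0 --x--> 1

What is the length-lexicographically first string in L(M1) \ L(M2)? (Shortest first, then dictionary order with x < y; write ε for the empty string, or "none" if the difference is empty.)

The string xy is accepted by M1 but not by M2.
No shorter string lies in the difference, and xy is the lexicographically first length-2 string in L(M1) \ L(M2).

xy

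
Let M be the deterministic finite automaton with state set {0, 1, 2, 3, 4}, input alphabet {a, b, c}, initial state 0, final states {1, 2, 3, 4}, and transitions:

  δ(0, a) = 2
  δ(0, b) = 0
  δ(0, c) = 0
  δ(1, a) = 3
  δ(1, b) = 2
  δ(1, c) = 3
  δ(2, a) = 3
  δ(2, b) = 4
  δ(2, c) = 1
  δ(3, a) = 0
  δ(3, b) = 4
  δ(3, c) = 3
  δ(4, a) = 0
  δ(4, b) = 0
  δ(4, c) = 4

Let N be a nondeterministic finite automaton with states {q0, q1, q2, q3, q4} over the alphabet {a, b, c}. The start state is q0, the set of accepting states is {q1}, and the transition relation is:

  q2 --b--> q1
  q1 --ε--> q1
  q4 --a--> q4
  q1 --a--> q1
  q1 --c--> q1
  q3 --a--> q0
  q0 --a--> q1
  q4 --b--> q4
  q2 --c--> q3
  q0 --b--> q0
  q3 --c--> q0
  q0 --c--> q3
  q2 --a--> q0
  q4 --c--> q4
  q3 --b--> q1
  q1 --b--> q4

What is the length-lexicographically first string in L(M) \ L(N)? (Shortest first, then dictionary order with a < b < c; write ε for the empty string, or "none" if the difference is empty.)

The string ab is accepted by M but not by N.
No shorter string lies in the difference, and ab is the lexicographically first length-2 string in L(M) \ L(N).

ab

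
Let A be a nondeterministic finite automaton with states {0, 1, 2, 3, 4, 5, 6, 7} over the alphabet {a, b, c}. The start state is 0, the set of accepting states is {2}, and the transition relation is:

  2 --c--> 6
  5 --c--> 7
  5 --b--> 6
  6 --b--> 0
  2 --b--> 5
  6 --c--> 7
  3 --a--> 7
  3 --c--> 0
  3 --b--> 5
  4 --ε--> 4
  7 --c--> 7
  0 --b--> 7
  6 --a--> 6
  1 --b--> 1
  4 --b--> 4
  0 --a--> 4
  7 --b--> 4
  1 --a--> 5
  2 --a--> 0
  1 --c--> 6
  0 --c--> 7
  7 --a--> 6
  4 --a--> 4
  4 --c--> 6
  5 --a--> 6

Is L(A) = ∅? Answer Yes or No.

The states reachable from the start state are {0, 4, 6, 7}.
None of the accepting states {2} is reachable, so no string is accepted and L(A) = ∅.

Yes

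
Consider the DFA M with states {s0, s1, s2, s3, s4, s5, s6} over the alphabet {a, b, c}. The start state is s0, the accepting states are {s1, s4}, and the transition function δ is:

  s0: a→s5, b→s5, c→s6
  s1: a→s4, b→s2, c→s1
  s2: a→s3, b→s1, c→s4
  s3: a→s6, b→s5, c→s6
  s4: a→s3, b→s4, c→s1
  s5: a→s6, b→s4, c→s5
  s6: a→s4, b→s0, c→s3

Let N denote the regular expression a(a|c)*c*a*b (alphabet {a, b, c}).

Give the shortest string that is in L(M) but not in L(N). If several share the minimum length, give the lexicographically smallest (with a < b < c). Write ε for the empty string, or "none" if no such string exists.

bb

The string bb is accepted by M but not by N.
No shorter string lies in the difference, and bb is the lexicographically first length-2 string in L(M) \ L(N).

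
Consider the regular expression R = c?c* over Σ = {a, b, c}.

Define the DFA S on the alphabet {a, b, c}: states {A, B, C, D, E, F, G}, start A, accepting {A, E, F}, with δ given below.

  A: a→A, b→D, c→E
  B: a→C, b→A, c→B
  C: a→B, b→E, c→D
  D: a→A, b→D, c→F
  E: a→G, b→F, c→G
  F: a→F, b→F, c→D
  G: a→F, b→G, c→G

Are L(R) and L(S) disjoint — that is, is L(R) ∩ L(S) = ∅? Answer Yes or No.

No

The empty string ε is accepted by both R and S.
Hence L(R) ∩ L(S) ≠ ∅.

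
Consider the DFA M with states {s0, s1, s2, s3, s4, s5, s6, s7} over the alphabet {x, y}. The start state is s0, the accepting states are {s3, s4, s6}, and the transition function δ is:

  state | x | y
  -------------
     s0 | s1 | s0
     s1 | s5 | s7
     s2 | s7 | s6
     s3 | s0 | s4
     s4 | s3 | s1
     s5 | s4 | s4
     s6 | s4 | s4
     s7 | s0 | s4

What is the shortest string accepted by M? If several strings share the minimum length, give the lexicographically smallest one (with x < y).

A breadth-first search from s0 reaches an accepting state first via the path s0 → s1 → s5 → s4 on input xxx.
No string of length < 3 is accepted (BFS exhausts all shorter strings without reaching an accepting state), and xxx is the lexicographically least accepting string of length 3.

xxx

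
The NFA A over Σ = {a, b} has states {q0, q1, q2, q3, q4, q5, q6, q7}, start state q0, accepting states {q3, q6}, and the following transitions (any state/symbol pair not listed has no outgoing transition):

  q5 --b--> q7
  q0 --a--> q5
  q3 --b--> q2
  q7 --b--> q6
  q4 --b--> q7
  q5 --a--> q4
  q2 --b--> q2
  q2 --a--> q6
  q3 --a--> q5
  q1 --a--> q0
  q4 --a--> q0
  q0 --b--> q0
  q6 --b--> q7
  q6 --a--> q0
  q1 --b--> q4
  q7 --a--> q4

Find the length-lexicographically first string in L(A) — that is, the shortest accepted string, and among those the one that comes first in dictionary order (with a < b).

A breadth-first search from q0 reaches an accepting state first via the path q0 → q5 → q7 → q6 on input abb.
No string of length < 3 is accepted (BFS exhausts all shorter strings without reaching an accepting state), and abb is the lexicographically least accepting string of length 3.

abb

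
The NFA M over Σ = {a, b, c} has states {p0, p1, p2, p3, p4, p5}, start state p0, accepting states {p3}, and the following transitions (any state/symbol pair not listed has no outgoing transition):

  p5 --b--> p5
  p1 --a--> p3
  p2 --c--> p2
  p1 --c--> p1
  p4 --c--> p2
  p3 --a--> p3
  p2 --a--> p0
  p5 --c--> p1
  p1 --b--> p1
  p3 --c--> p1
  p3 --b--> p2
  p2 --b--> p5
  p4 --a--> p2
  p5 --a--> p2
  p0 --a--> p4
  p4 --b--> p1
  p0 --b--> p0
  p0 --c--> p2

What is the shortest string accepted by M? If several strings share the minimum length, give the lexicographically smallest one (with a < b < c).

A breadth-first search from p0 reaches an accepting state first via the path p0 → p4 → p1 → p3 on input aba.
No string of length < 3 is accepted (BFS exhausts all shorter strings without reaching an accepting state), and aba is the lexicographically least accepting string of length 3.

aba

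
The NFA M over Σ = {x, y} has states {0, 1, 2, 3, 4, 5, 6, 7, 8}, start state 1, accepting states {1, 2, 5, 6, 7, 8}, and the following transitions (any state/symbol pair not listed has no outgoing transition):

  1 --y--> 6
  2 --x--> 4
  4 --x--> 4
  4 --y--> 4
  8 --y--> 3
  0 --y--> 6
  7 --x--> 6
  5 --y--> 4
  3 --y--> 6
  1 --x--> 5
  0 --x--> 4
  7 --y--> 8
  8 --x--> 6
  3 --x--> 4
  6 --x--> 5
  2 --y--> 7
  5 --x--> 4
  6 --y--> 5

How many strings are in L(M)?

5

The useful subgraph on states {1, 5, 6} is acyclic, so L(M) is finite; the longest accepting path visits 3 useful states, giving maximum string length 2.
Counting accepting paths from 1 by length: 1 of length 0, 2 of length 1, 2 of length 2. Total 5.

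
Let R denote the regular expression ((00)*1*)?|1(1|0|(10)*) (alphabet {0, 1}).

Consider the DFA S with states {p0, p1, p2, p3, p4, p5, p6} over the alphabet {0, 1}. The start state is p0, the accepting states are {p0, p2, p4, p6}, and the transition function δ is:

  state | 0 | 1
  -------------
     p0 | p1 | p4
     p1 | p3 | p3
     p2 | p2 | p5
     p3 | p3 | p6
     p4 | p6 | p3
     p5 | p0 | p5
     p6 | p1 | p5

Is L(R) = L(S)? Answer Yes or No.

No

The string 00 is accepted by R but rejected by S.
So L(R) ≠ L(S).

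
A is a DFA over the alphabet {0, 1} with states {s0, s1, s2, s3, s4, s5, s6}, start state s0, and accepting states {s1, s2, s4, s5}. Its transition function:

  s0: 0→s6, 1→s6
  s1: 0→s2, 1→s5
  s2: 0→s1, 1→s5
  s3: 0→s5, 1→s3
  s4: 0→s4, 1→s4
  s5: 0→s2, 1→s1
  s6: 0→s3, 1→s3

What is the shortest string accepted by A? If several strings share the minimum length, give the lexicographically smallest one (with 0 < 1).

A breadth-first search from s0 reaches an accepting state first via the path s0 → s6 → s3 → s5 on input 000.
No string of length < 3 is accepted (BFS exhausts all shorter strings without reaching an accepting state), and 000 is the lexicographically least accepting string of length 3.

000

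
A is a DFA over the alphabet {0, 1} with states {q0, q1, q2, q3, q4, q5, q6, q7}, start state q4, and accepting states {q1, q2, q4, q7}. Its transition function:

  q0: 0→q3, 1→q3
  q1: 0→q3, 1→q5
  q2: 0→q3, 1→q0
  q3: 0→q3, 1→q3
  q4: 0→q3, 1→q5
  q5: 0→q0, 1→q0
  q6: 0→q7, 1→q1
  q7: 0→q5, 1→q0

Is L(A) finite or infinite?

finite

The useful states (reachable from q4 and able to reach an accepting state) are {q4}.
Restricted to these states the transition graph has no cycle, so every accepting path has bounded length and L is finite.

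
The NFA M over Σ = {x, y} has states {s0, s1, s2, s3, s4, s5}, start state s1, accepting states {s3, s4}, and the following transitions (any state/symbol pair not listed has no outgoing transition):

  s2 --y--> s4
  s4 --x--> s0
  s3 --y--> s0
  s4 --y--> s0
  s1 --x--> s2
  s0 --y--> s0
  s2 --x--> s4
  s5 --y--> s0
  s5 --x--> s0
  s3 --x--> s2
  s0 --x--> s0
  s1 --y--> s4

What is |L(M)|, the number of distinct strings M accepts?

The useful subgraph on states {s1, s2, s4} is acyclic, so L(M) is finite; the longest accepting path visits 3 useful states, giving maximum string length 2.
Counting accepting paths from s1 by length: 1 of length 1, 2 of length 2. Total 3.

3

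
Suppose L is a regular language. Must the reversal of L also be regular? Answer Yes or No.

Yes

Reverse every transition of an NFA for L, make the old start state the unique accepting state, and add a fresh start state with ε-moves to the old accepting states; this NFA accepts Lᴿ.
So the regular languages are closed under reversal.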